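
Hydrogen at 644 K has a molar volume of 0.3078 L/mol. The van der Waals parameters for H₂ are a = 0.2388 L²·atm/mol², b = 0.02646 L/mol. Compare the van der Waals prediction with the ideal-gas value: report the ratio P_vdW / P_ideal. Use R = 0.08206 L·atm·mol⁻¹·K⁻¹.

Ideal: P_ideal = RT/V_m = (0.08206)(644)/0.3078 = 171.691 atm
vdW: P = RT/(V_m − b) − a/V_m² = 52.8466/0.281340 − 0.2388/0.0947408 = 187.839 − 2.52056 = 185.318 atm
Ratio = 185.318/171.691 = 1.079

P_vdW / P_ideal ≈ 1.079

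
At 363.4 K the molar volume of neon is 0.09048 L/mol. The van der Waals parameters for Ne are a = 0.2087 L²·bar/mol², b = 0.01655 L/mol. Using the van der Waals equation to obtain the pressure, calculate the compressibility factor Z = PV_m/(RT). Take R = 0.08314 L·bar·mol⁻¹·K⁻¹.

Z ≈ 1.148

P = RT/(V_m − b) − a/V_m² = (0.08314)(363.4)/(0.09048 − 0.01655) − 0.2087/(0.09048)²
  = 30.213/0.073930 − 25.493 = 408.67 − 25.493 = 383.18 bar
Z = PV_m/(RT) = (383.18)(0.09048)/((0.08314)(363.4)) = 34.670/30.213 = 1.148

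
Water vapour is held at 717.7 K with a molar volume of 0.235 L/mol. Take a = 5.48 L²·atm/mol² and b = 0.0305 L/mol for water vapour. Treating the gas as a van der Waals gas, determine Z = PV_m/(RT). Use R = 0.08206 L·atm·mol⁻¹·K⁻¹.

P = RT/(V_m − b) − a/V_m² = (0.08206)(717.7)/(0.235 − 0.0305) − 5.48/(0.235)²
  = 58.894/0.20450 − 99.230 = 287.99 − 99.230 = 188.76 atm
Z = PV_m/(RT) = (188.76)(0.235)/((0.08206)(717.7)) = 44.359/58.894 = 0.7532

Z ≈ 0.7532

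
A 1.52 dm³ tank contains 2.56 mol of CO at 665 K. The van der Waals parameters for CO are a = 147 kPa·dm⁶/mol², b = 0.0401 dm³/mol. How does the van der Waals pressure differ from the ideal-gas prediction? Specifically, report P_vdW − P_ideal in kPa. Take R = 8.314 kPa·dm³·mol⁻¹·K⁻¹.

Ideal: P_ideal = nRT/V = (2.56)(8.314)(665)/1.52 = 9311.68 kPa
vdW: P = nRT/(V − nb) − a n²/V² = 14153.8/1.41734 − 963.379/2.31040 = 9986.17 − 416.975 = 9569.20 kPa
ΔP = 9569.20 − 9311.68 = 257.5 kPa

ΔP ≈ 257.5 kPa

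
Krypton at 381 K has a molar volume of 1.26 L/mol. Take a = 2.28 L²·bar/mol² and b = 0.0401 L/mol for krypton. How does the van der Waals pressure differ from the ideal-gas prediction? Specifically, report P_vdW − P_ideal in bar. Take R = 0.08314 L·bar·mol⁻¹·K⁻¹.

ΔP ≈ -0.610 bar

Ideal: P_ideal = RT/V_m = (0.08314)(381)/1.26 = 25.1400 bar
vdW: P = RT/(V_m − b) − a/V_m² = 31.6763/1.21990 − 2.28/1.58760 = 25.9663 − 1.43613 = 24.5302 bar
ΔP = 24.5302 − 25.1400 = -0.610 bar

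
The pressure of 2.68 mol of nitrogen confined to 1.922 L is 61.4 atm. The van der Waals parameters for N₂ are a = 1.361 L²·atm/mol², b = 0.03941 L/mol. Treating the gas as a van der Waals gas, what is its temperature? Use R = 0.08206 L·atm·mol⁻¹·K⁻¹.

T = (P + a n²/V²)(V − nb)/(nR)
P + a n²/V² = 61.4 + (1.361)(2.68)²/(1.922)² = 64.046 atm
V − nb = 1.922 − (2.68)(0.03941) = 1.8164 L
T = (64.046)(1.8164)/((2.68)(0.08206)) = 529.0 K

T ≈ 529.0 K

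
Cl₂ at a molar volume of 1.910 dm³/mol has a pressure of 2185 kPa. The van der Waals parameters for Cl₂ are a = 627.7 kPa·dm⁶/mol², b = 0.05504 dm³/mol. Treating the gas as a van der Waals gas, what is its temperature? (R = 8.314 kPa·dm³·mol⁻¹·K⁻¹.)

T = (P + a/V_m²)(V_m − b)/R
P + a/V_m² = 2185 + 627.7/(1.910)² = 2357.1 kPa
V_m − b = 1.910 − 0.05504 = 1.8550 dm³/mol
T = (2357.1)(1.8550)/8.314 = 525.9 K

T ≈ 525.9 K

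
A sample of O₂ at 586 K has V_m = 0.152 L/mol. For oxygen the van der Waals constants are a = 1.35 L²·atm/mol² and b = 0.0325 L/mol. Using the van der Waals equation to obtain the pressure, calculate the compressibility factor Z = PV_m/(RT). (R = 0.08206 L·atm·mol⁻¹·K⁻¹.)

Z ≈ 1.087

P = RT/(V_m − b) − a/V_m² = (0.08206)(586)/(0.152 − 0.0325) − 1.35/(0.152)²
  = 48.087/0.11950 − 58.431 = 402.40 − 58.431 = 343.97 atm
Z = PV_m/(RT) = (343.97)(0.152)/((0.08206)(586)) = 52.283/48.087 = 1.087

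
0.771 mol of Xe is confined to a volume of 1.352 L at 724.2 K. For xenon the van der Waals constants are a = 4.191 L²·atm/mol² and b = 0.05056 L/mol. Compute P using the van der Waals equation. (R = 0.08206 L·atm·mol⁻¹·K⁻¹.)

P ≈ 33.53 atm

P = nRT/(V − nb) − a n²/V²
nRT/(V − nb) = (0.771)(0.08206)(724.2)/(1.352 − 0.771×0.05056) = 45.819/1.3130 = 34.896 atm
a n²/V² = (4.191)(0.771)²/(1.352)² = 1.3629 atm
P = 34.896 − 1.3629 = 33.53 atm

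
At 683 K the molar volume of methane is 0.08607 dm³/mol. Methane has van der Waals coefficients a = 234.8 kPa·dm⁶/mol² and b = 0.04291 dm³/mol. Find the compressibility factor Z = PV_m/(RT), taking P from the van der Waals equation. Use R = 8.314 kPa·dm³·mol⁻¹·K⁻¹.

P = RT/(V_m − b) − a/V_m² = (8.314)(683)/(0.08607 − 0.04291) − 234.8/(0.08607)²
  = 5678.5/0.043160 − 31695 = 131569 − 31695 = 99874 kPa
Z = PV_m/(RT) = (99874)(0.08607)/((8.314)(683)) = 8596.2/5678.5 = 1.514

Z ≈ 1.514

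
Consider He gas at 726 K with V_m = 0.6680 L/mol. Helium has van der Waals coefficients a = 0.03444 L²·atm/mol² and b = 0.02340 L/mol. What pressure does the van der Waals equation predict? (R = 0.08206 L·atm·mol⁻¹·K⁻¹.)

P ≈ 92.35 atm

P = RT/(V_m − b) − a/V_m²
RT/(V_m − b) = (0.08206)(726)/(0.6680 − 0.02340) = 59.576/0.64460 = 92.423 atm
a/V_m² = 0.03444/(0.6680)² = 0.077181 atm
P = 92.423 − 0.077181 = 92.35 atm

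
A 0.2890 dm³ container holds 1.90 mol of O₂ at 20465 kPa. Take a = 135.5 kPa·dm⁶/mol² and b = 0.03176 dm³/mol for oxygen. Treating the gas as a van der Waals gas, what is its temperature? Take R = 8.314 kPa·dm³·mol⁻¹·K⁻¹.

T = (P + a n²/V²)(V − nb)/(nR)
P + a n²/V² = 20465 + (135.5)(1.90)²/(0.2890)² = 26322 kPa
V − nb = 0.2890 − (1.90)(0.03176) = 0.22866 dm³
T = (26322)(0.22866)/((1.90)(8.314)) = 381.0 K

T ≈ 381.0 K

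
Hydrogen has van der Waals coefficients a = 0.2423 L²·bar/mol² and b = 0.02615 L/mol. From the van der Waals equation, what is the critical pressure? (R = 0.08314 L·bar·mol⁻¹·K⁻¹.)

P_c ≈ 13.12 bar

For a van der Waals gas, P_c = a/(27b²).
P_c = 0.2423/(27×(0.02615)²) = 0.2423/0.018463 = 13.12 bar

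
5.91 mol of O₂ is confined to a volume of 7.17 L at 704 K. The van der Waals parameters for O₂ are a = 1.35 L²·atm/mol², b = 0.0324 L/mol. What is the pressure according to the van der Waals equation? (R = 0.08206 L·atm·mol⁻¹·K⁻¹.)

P = nRT/(V − nb) − a n²/V²
nRT/(V − nb) = (5.91)(0.08206)(704)/(7.17 − 5.91×0.0324) = 341.42/6.9785 = 48.925 atm
a n²/V² = (1.35)(5.91)²/(7.17)² = 0.91721 atm
P = 48.925 − 0.91721 = 48.01 atm

P ≈ 48.01 atm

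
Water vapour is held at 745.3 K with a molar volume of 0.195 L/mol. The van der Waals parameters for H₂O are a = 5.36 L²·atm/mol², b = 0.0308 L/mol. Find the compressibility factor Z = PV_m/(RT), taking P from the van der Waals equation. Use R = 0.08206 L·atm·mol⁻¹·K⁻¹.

Z ≈ 0.7381

P = RT/(V_m − b) − a/V_m² = (0.08206)(745.3)/(0.195 − 0.0308) − 5.36/(0.195)²
  = 61.159/0.16420 − 140.96 = 372.47 − 140.96 = 231.51 atm
Z = PV_m/(RT) = (231.51)(0.195)/((0.08206)(745.3)) = 45.144/61.159 = 0.7381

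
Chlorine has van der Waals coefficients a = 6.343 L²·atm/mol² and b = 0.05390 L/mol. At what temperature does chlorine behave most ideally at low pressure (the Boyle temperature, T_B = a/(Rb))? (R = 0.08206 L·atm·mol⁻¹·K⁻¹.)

For a van der Waals gas the second virial coefficient B₂ = b − a/(RT) vanishes at T_B = a/(Rb).
T_B = 6.343/(0.08206×0.05390) = 6.343/0.0044230 = 1434 K

T_B ≈ 1434 K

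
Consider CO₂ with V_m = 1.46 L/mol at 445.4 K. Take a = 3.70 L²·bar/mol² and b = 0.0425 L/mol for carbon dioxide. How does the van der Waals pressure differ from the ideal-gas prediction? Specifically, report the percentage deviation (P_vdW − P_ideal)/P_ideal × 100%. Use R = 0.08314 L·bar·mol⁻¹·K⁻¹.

-3.85 %

Ideal: P_ideal = RT/V_m = (0.08314)(445.4)/1.46 = 25.3634 bar
vdW: P = RT/(V_m − b) − a/V_m² = 37.0306/1.41750 − 3.70/2.13160 = 26.1239 − 1.73579 = 24.3881 bar
% deviation = (24.3881 − 25.3634)/25.3634 × 100% = -3.85%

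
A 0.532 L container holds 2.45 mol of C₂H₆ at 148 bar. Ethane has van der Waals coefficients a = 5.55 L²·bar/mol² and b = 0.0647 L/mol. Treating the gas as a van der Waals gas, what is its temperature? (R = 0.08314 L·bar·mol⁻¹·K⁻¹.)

T = (P + a n²/V²)(V − nb)/(nR)
P + a n²/V² = 148 + (5.55)(2.45)²/(0.532)² = 265.71 bar
V − nb = 0.532 − (2.45)(0.0647) = 0.37349 L
T = (265.71)(0.37349)/((2.45)(0.08314)) = 487.2 K

T ≈ 487.2 K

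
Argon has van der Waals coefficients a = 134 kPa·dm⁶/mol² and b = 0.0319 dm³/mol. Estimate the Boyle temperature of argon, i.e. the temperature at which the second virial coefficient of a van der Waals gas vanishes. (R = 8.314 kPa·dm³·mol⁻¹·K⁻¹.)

For a van der Waals gas the second virial coefficient B₂ = b − a/(RT) vanishes at T_B = a/(Rb).
T_B = 134/(8.314×0.0319) = 134/0.26522 = 505.2 K

T_B ≈ 505.2 K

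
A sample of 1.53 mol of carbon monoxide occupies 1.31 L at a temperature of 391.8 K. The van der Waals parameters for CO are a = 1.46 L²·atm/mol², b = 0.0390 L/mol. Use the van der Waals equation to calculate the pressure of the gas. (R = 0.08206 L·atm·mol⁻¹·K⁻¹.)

P = nRT/(V − nb) − a n²/V²
nRT/(V − nb) = (1.53)(0.08206)(391.8)/(1.31 − 1.53×0.0390) = 49.191/1.2503 = 39.343 atm
a n²/V² = (1.46)(1.53)²/(1.31)² = 1.9916 atm
P = 39.343 − 1.9916 = 37.35 atm

P ≈ 37.35 atm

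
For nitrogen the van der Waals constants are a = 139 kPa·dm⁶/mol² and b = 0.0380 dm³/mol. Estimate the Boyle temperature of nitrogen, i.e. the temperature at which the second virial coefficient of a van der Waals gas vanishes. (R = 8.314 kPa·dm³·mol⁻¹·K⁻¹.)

T_B ≈ 440.0 K

For a van der Waals gas the second virial coefficient B₂ = b − a/(RT) vanishes at T_B = a/(Rb).
T_B = 139/(8.314×0.0380) = 139/0.31593 = 440.0 K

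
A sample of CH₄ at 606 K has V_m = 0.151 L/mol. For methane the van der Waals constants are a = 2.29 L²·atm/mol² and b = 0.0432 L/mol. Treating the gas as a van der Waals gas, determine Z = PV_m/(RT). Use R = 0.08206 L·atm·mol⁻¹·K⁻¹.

Z ≈ 1.096

P = RT/(V_m − b) − a/V_m² = (0.08206)(606)/(0.151 − 0.0432) − 2.29/(0.151)²
  = 49.728/0.10780 − 100.43 = 461.30 − 100.43 = 360.87 atm
Z = PV_m/(RT) = (360.87)(0.151)/((0.08206)(606)) = 54.491/49.728 = 1.096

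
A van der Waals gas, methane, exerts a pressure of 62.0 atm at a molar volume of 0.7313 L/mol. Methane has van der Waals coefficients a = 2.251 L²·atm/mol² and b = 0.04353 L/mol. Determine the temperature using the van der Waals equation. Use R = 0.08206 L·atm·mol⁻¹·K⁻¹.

T = (P + a/V_m²)(V_m − b)/R
P + a/V_m² = 62.0 + 2.251/(0.7313)² = 66.209 atm
V_m − b = 0.7313 − 0.04353 = 0.68777 L/mol
T = (66.209)(0.68777)/0.08206 = 554.9 K

T ≈ 554.9 K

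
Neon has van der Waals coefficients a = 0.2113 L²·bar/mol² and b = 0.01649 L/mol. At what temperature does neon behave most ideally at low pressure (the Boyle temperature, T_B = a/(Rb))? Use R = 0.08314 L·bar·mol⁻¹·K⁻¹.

T_B ≈ 154.1 K

For a van der Waals gas the second virial coefficient B₂ = b − a/(RT) vanishes at T_B = a/(Rb).
T_B = 0.2113/(0.08314×0.01649) = 0.2113/0.0013710 = 154.1 K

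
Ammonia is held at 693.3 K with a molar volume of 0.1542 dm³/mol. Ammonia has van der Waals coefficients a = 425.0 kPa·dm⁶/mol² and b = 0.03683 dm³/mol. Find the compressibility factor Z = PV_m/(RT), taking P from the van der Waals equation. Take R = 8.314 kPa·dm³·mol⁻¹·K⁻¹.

P = RT/(V_m − b) − a/V_m² = (8.314)(693.3)/(0.1542 − 0.03683) − 425.0/(0.1542)²
  = 5764.1/0.11737 − 17874 = 49111 − 17874 = 31237 kPa
Z = PV_m/(RT) = (31237)(0.1542)/((8.314)(693.3)) = 4816.7/5764.1 = 0.8356

Z ≈ 0.8356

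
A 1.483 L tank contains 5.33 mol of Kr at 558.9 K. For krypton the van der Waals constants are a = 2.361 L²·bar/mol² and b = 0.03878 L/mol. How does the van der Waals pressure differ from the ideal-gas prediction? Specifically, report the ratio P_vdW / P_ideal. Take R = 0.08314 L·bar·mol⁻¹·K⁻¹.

Ideal: P_ideal = nRT/V = (5.33)(0.08314)(558.9)/1.483 = 167.005 bar
vdW: P = nRT/(V − nb) − a n²/V² = 247.669/1.27630 − 67.0734/2.19929 = 194.052 − 30.4978 = 163.554 bar
Ratio = 163.554/167.005 = 0.9793

P_vdW / P_ideal ≈ 0.9793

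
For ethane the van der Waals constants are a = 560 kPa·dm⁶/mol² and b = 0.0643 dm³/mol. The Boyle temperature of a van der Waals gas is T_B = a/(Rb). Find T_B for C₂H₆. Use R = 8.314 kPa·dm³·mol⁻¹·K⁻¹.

T_B ≈ 1048 K

For a van der Waals gas the second virial coefficient B₂ = b − a/(RT) vanishes at T_B = a/(Rb).
T_B = 560/(8.314×0.0643) = 560/0.53459 = 1048 K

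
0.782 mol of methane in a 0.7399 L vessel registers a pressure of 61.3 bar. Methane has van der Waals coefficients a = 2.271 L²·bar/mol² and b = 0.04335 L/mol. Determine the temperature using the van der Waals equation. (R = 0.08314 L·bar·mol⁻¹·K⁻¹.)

T = (P + a n²/V²)(V − nb)/(nR)
P + a n²/V² = 61.3 + (2.271)(0.782)²/(0.7399)² = 63.837 bar
V − nb = 0.7399 − (0.782)(0.04335) = 0.70600 L
T = (63.837)(0.70600)/((0.782)(0.08314)) = 693.2 K

T ≈ 693.2 K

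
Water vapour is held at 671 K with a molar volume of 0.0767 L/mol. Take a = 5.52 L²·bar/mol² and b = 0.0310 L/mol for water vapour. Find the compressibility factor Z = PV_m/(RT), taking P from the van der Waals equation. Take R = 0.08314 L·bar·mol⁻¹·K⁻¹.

Z ≈ 0.3883

P = RT/(V_m − b) − a/V_m² = (0.08314)(671)/(0.0767 − 0.0310) − 5.52/(0.0767)²
  = 55.787/0.045700 − 938.31 = 1220.7 − 938.31 = 282.4 bar
Z = PV_m/(RT) = (282.4)(0.0767)/((0.08314)(671)) = 21.660/55.787 = 0.3883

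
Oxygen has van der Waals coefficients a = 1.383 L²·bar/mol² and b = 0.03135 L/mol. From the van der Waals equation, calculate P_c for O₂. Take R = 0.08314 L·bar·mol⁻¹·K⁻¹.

For a van der Waals gas, P_c = a/(27b²).
P_c = 1.383/(27×(0.03135)²) = 1.383/0.026536 = 52.12 bar

P_c ≈ 52.12 bar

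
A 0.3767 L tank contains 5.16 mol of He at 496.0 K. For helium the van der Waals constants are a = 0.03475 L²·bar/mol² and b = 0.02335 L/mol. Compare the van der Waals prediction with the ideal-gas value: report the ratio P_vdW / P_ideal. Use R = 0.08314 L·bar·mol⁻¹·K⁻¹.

P_vdW / P_ideal ≈ 1.459

Ideal: P_ideal = nRT/V = (5.16)(0.08314)(496.0)/0.3767 = 564.866 bar
vdW: P = nRT/(V − nb) − a n²/V² = 212.785/0.256214 − 0.925240/0.141903 = 830.497 − 6.52023 = 823.977 bar
Ratio = 823.977/564.866 = 1.459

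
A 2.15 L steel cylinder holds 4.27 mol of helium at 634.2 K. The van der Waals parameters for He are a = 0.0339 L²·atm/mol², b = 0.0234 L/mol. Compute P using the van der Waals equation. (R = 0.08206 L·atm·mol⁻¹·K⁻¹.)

P ≈ 108.3 atm

P = nRT/(V − nb) − a n²/V²
nRT/(V − nb) = (4.27)(0.08206)(634.2)/(2.15 − 4.27×0.0234) = 222.22/2.0501 = 108.39 atm
a n²/V² = (0.0339)(4.27)²/(2.15)² = 0.13371 atm
P = 108.39 − 0.13371 = 108.3 atm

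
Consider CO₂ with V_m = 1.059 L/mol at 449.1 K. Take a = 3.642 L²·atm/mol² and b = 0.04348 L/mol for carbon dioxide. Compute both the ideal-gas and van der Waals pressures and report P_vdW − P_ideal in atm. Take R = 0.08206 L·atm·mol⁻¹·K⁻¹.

Ideal: P_ideal = RT/V_m = (0.08206)(449.1)/1.059 = 34.7999 atm
vdW: P = RT/(V_m − b) − a/V_m² = 36.8531/1.01552 − 3.642/1.12148 = 36.2899 − 3.24749 = 33.0424 atm
ΔP = 33.0424 − 34.7999 = -1.758 atm

ΔP ≈ -1.758 atm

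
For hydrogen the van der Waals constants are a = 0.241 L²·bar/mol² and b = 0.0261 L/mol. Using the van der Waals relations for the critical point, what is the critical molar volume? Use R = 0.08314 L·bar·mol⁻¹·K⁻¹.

For a van der Waals gas, V_m,c = 3b.
V_m,c = 3×0.0261 = 0.07830 L/mol

V_m,c ≈ 0.07830 L/mol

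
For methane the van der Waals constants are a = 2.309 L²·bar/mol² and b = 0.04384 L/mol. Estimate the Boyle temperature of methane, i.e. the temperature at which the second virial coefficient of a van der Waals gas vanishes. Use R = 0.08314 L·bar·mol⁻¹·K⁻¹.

For a van der Waals gas the second virial coefficient B₂ = b − a/(RT) vanishes at T_B = a/(Rb).
T_B = 2.309/(0.08314×0.04384) = 2.309/0.0036449 = 633.5 K

T_B ≈ 633.5 K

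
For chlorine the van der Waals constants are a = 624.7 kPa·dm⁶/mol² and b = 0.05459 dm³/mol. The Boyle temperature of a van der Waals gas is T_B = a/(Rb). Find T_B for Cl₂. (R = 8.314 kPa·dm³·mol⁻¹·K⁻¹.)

For a van der Waals gas the second virial coefficient B₂ = b − a/(RT) vanishes at T_B = a/(Rb).
T_B = 624.7/(8.314×0.05459) = 624.7/0.45386 = 1376 K

T_B ≈ 1376 K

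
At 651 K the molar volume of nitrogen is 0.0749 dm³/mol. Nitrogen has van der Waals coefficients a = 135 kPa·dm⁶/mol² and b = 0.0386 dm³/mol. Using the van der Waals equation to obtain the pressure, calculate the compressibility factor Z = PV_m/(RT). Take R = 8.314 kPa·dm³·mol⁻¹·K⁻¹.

P = RT/(V_m − b) − a/V_m² = (8.314)(651)/(0.0749 − 0.0386) − 135/(0.0749)²
  = 5412.4/0.036300 − 24064 = 149102 − 24064 = 125038 kPa
Z = PV_m/(RT) = (125038)(0.0749)/((8.314)(651)) = 9365.3/5412.4 = 1.730

Z ≈ 1.730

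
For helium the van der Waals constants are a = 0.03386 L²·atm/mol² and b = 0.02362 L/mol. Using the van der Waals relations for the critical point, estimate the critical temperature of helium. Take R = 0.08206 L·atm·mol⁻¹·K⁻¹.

T_c ≈ 5.176 K

For a van der Waals gas, T_c = 8a/(27Rb).
T_c = 8×0.03386/(27×0.08206×0.02362) = 0.27088/0.052333 = 5.176 K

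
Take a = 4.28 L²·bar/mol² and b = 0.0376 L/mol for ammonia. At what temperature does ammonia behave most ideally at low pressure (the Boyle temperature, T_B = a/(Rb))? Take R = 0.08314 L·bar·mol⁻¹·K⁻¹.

T_B ≈ 1369 K

For a van der Waals gas the second virial coefficient B₂ = b − a/(RT) vanishes at T_B = a/(Rb).
T_B = 4.28/(0.08314×0.0376) = 4.28/0.0031261 = 1369 K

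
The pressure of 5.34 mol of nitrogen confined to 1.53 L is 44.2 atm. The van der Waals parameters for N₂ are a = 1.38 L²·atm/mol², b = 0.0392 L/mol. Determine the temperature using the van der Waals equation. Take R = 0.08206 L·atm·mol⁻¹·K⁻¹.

T = (P + a n²/V²)(V − nb)/(nR)
P + a n²/V² = 44.2 + (1.38)(5.34)²/(1.53)² = 61.010 atm
V − nb = 1.53 − (5.34)(0.0392) = 1.3207 L
T = (61.010)(1.3207)/((5.34)(0.08206)) = 183.9 K

T ≈ 183.9 K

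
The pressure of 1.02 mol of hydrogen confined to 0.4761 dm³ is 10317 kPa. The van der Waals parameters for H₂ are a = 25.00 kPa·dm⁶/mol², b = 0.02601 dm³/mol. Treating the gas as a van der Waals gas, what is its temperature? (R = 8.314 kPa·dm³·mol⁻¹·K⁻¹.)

T = (P + a n²/V²)(V − nb)/(nR)
P + a n²/V² = 10317 + (25.00)(1.02)²/(0.4761)² = 10432 kPa
V − nb = 0.4761 − (1.02)(0.02601) = 0.44957 dm³
T = (10432)(0.44957)/((1.02)(8.314)) = 553.0 K

T ≈ 553.0 K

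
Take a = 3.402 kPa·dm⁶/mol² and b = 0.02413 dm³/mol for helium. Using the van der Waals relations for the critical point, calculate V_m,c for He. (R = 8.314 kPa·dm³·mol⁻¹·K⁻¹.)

For a van der Waals gas, V_m,c = 3b.
V_m,c = 3×0.02413 = 0.07239 dm³/mol

V_m,c ≈ 0.07239 dm³/mol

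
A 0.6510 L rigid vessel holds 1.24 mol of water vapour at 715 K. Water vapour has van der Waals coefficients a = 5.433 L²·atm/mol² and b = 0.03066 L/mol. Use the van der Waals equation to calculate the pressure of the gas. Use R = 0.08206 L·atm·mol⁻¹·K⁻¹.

P ≈ 98.98 atm

P = nRT/(V − nb) − a n²/V²
nRT/(V − nb) = (1.24)(0.08206)(715)/(0.6510 − 1.24×0.03066) = 72.754/0.61298 = 118.69 atm
a n²/V² = (5.433)(1.24)²/(0.6510)² = 19.712 atm
P = 118.69 − 19.712 = 98.98 atm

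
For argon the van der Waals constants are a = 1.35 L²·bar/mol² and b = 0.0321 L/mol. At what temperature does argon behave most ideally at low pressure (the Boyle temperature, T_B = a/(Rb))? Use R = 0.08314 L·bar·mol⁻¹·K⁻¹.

For a van der Waals gas the second virial coefficient B₂ = b − a/(RT) vanishes at T_B = a/(Rb).
T_B = 1.35/(0.08314×0.0321) = 1.35/0.0026688 = 505.8 K

T_B ≈ 505.8 K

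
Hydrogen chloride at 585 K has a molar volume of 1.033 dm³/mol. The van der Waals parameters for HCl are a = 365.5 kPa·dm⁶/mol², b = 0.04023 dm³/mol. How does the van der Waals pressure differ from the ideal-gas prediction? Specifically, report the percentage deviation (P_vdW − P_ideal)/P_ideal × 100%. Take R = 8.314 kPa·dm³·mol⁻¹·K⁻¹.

Ideal: P_ideal = RT/V_m = (8.314)(585)/1.033 = 4708.32 kPa
vdW: P = RT/(V_m − b) − a/V_m² = 4863.69/0.992770 − 365.5/1.06709 = 4899.11 − 342.520 = 4556.59 kPa
% deviation = (4556.59 − 4708.32)/4708.32 × 100% = -3.22%

-3.22 %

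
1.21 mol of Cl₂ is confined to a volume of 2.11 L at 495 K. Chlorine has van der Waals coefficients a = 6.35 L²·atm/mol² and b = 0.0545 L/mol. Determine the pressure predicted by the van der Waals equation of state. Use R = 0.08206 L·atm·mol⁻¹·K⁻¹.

P = nRT/(V − nb) − a n²/V²
nRT/(V − nb) = (1.21)(0.08206)(495)/(2.11 − 1.21×0.0545) = 49.150/2.0441 = 24.045 atm
a n²/V² = (6.35)(1.21)²/(2.11)² = 2.0882 atm
P = 24.045 − 2.0882 = 21.96 atm

P ≈ 21.96 atm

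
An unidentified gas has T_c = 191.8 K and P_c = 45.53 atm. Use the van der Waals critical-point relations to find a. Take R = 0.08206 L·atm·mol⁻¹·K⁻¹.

a ≈ 2.295 L²·atm/mol²

From T_c = 8a/(27Rb) and P_c = a/(27b²): a = 27 R² T_c²/(64 P_c).
a = 27×(0.08206)²×(191.8)²/(64×45.53) = 6688.4/2913.9 = 2.295 L²·atm/mol²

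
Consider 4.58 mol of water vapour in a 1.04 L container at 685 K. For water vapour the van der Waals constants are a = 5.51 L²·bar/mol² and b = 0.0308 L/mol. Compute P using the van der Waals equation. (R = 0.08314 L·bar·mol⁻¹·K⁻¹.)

P = nRT/(V − nb) − a n²/V²
nRT/(V − nb) = (4.58)(0.08314)(685)/(1.04 − 4.58×0.0308) = 260.84/0.89894 = 290.16 bar
a n²/V² = (5.51)(4.58)²/(1.04)² = 106.86 bar
P = 290.16 − 106.86 = 183.3 bar

P ≈ 183.3 bar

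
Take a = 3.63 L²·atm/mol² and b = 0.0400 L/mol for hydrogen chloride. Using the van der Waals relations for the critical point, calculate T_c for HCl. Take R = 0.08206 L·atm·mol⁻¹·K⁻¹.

For a van der Waals gas, T_c = 8a/(27Rb).
T_c = 8×3.63/(27×0.08206×0.0400) = 29.040/0.088625 = 327.7 K

T_c ≈ 327.7 K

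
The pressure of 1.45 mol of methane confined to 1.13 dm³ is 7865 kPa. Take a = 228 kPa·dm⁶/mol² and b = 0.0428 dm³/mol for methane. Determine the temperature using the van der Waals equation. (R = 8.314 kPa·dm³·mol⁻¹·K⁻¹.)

T = (P + a n²/V²)(V − nb)/(nR)
P + a n²/V² = 7865 + (228)(1.45)²/(1.13)² = 8240.4 kPa
V − nb = 1.13 − (1.45)(0.0428) = 1.0679 dm³
T = (8240.4)(1.0679)/((1.45)(8.314)) = 730.0 K

T ≈ 730.0 K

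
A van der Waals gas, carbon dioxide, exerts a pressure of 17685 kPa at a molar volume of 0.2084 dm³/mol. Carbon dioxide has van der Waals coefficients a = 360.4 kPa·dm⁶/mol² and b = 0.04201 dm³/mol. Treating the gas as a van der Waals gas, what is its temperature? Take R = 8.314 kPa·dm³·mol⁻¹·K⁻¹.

T ≈ 520.0 K

T = (P + a/V_m²)(V_m − b)/R
P + a/V_m² = 17685 + 360.4/(0.2084)² = 25983 kPa
V_m − b = 0.2084 − 0.04201 = 0.16639 dm³/mol
T = (25983)(0.16639)/8.314 = 520.0 K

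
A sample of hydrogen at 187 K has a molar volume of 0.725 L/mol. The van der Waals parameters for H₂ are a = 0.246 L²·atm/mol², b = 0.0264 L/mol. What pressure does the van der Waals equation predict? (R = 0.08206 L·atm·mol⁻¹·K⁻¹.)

P = RT/(V_m − b) − a/V_m²
RT/(V_m − b) = (0.08206)(187)/(0.725 − 0.0264) = 15.345/0.69860 = 21.965 atm
a/V_m² = 0.246/(0.725)² = 0.46801 atm
P = 21.965 − 0.46801 = 21.50 atm

P ≈ 21.50 atm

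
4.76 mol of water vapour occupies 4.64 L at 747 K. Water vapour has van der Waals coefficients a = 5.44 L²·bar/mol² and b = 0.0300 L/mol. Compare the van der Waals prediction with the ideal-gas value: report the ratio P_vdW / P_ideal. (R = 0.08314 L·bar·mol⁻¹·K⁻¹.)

Ideal: P_ideal = nRT/V = (4.76)(0.08314)(747)/4.64 = 63.7118 bar
vdW: P = nRT/(V − nb) − a n²/V² = 295.623/4.49720 − 123.257/21.5296 = 65.7349 − 5.72500 = 60.0099 bar
Ratio = 60.0099/63.7118 = 0.9419

P_vdW / P_ideal ≈ 0.9419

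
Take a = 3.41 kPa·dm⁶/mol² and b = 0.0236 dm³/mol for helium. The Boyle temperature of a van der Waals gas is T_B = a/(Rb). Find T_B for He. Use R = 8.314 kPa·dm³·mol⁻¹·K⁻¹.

For a van der Waals gas the second virial coefficient B₂ = b − a/(RT) vanishes at T_B = a/(Rb).
T_B = 3.41/(8.314×0.0236) = 3.41/0.19621 = 17.38 K

T_B ≈ 17.38 K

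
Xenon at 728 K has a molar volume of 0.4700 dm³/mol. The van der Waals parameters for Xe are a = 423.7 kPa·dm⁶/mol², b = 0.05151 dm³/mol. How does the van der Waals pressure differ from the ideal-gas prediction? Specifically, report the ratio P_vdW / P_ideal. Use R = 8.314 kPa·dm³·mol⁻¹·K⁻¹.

Ideal: P_ideal = RT/V_m = (8.314)(728)/0.4700 = 12877.9 kPa
vdW: P = RT/(V_m − b) − a/V_m² = 6052.59/0.418490 − 423.7/0.220900 = 14462.9 − 1918.06 = 12544.8 kPa
Ratio = 12544.8/12877.9 = 0.9741

P_vdW / P_ideal ≈ 0.9741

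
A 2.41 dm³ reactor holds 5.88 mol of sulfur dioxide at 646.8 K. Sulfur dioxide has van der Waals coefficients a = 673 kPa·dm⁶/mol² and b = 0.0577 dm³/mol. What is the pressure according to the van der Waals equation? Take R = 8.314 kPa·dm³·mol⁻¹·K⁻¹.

P ≈ 11264 kPa

P = nRT/(V − nb) − a n²/V²
nRT/(V − nb) = (5.88)(8.314)(646.8)/(2.41 − 5.88×0.0577) = 31620/2.0707 = 15270 kPa
a n²/V² = (673)(5.88)²/(2.41)² = 4006.2 kPa
P = 15270 − 4006.2 = 11264 kPa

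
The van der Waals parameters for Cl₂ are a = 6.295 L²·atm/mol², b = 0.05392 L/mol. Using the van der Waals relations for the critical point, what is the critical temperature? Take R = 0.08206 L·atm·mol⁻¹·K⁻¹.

For a van der Waals gas, T_c = 8a/(27Rb).
T_c = 8×6.295/(27×0.08206×0.05392) = 50.360/0.11947 = 421.5 K

T_c ≈ 421.5 K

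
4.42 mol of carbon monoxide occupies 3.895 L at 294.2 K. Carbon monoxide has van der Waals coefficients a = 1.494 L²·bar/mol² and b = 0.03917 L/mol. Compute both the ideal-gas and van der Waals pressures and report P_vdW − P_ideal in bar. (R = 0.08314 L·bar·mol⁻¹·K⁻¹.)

Ideal: P_ideal = nRT/V = (4.42)(0.08314)(294.2)/3.895 = 27.7567 bar
vdW: P = nRT/(V − nb) − a n²/V² = 108.112/3.72187 − 29.1874/15.1710 = 29.0478 − 1.92389 = 27.1239 bar
ΔP = 27.1239 − 27.7567 = -0.633 bar

ΔP ≈ -0.633 bar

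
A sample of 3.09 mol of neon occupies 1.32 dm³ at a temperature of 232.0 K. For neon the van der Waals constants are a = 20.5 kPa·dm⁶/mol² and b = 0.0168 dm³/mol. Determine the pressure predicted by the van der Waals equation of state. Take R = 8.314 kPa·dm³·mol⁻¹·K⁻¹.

P = nRT/(V − nb) − a n²/V²
nRT/(V − nb) = (3.09)(8.314)(232.0)/(1.32 − 3.09×0.0168) = 5960.1/1.2681 = 4700.0 kPa
a n²/V² = (20.5)(3.09)²/(1.32)² = 112.34 kPa
P = 4700.0 − 112.34 = 4588 kPa

P ≈ 4588 kPa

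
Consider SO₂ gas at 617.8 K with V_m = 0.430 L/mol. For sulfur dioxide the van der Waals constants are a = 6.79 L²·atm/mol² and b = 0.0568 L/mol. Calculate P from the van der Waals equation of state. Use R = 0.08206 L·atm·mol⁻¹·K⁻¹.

P ≈ 99.12 atm

P = RT/(V_m − b) − a/V_m²
RT/(V_m − b) = (0.08206)(617.8)/(0.430 − 0.0568) = 50.697/0.37320 = 135.84 atm
a/V_m² = 6.79/(0.430)² = 36.723 atm
P = 135.84 − 36.723 = 99.12 atm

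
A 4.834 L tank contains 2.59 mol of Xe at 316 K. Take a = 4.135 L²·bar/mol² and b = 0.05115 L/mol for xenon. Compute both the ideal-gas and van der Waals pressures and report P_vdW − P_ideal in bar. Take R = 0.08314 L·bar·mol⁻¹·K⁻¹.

ΔP ≈ -0.790 bar

Ideal: P_ideal = nRT/V = (2.59)(0.08314)(316)/4.834 = 14.0764 bar
vdW: P = nRT/(V − nb) − a n²/V² = 68.0451/4.70152 − 27.7380/23.3676 = 14.4730 − 1.18703 = 13.2860 bar
ΔP = 13.2860 − 14.0764 = -0.790 bar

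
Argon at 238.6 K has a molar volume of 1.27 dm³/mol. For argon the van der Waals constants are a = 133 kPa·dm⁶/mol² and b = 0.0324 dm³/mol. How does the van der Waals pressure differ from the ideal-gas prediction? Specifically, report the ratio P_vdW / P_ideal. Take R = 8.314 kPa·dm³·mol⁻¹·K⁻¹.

Ideal: P_ideal = RT/V_m = (8.314)(238.6)/1.27 = 1561.98 kPa
vdW: P = RT/(V_m − b) − a/V_m² = 1983.72/1.23760 − 133/1.61290 = 1602.88 − 82.4602 = 1520.42 kPa
Ratio = 1520.42/1561.98 = 0.9734

P_vdW / P_ideal ≈ 0.9734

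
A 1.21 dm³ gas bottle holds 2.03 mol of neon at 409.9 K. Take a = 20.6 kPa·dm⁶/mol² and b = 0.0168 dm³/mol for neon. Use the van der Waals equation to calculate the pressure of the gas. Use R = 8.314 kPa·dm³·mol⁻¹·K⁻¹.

P = nRT/(V − nb) − a n²/V²
nRT/(V − nb) = (2.03)(8.314)(409.9)/(1.21 − 2.03×0.0168) = 6918.1/1.1759 = 5883.2 kPa
a n²/V² = (20.6)(2.03)²/(1.21)² = 57.981 kPa
P = 5883.2 − 57.981 = 5825 kPa

P ≈ 5825 kPa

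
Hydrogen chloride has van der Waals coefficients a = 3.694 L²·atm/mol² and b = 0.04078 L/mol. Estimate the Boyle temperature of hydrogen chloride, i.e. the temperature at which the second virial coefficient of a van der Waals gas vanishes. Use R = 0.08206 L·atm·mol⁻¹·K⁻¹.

T_B ≈ 1104 K

For a van der Waals gas the second virial coefficient B₂ = b − a/(RT) vanishes at T_B = a/(Rb).
T_B = 3.694/(0.08206×0.04078) = 3.694/0.0033464 = 1104 K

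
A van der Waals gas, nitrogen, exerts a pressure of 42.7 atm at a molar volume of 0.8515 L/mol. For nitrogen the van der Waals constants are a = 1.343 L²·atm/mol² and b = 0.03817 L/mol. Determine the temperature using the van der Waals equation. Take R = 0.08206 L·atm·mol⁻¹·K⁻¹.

T ≈ 441.6 K

T = (P + a/V_m²)(V_m − b)/R
P + a/V_m² = 42.7 + 1.343/(0.8515)² = 44.552 atm
V_m − b = 0.8515 − 0.03817 = 0.81333 L/mol
T = (44.552)(0.81333)/0.08206 = 441.6 K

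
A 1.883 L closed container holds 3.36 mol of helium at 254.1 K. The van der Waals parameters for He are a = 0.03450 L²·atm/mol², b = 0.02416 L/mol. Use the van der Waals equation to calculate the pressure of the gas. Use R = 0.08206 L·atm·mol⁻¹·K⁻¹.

P = nRT/(V − nb) − a n²/V²
nRT/(V − nb) = (3.36)(0.08206)(254.1)/(1.883 − 3.36×0.02416) = 70.061/1.8018 = 38.884 atm
a n²/V² = (0.03450)(3.36)²/(1.883)² = 0.10985 atm
P = 38.884 − 0.10985 = 38.77 atm

P ≈ 38.77 atm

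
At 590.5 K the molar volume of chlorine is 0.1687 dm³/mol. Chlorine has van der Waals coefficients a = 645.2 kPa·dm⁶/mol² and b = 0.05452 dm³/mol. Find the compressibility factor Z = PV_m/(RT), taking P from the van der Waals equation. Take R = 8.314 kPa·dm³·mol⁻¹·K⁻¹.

P = RT/(V_m − b) − a/V_m² = (8.314)(590.5)/(0.1687 − 0.05452) − 645.2/(0.1687)²
  = 4909.4/0.11418 − 22671 = 42997 − 22671 = 20326 kPa
Z = PV_m/(RT) = (20326)(0.1687)/((8.314)(590.5)) = 3429.0/4909.4 = 0.6985

Z ≈ 0.6985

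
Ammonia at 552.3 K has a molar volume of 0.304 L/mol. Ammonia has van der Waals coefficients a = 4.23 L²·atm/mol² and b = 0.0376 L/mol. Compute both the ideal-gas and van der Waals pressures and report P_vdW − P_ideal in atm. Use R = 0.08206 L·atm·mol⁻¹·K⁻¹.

Ideal: P_ideal = RT/V_m = (0.08206)(552.3)/0.304 = 149.085 atm
vdW: P = RT/(V_m − b) − a/V_m² = 45.3217/0.266400 − 4.23/0.0924160 = 170.127 − 45.7713 = 124.356 atm
ΔP = 124.356 − 149.085 = -24.73 atm

ΔP ≈ -24.73 atm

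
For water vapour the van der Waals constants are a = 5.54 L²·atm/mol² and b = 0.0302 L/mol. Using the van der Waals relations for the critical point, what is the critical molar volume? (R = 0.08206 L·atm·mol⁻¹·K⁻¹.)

V_m,c ≈ 0.09060 L/mol

For a van der Waals gas, V_m,c = 3b.
V_m,c = 3×0.0302 = 0.09060 L/mol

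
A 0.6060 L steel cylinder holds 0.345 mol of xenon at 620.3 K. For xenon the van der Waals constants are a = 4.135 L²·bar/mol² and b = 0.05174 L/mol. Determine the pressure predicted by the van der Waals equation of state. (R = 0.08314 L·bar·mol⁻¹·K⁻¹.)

P ≈ 28.91 bar

P = nRT/(V − nb) − a n²/V²
nRT/(V − nb) = (0.345)(0.08314)(620.3)/(0.6060 − 0.345×0.05174) = 17.792/0.58815 = 30.251 bar
a n²/V² = (4.135)(0.345)²/(0.6060)² = 1.3402 bar
P = 30.251 − 1.3402 = 28.91 bar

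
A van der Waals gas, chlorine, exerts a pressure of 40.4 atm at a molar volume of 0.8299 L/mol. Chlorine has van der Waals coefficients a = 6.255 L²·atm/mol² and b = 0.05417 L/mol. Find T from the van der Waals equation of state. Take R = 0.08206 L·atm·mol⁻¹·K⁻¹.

T ≈ 467.8 K

T = (P + a/V_m²)(V_m − b)/R
P + a/V_m² = 40.4 + 6.255/(0.8299)² = 49.482 atm
V_m − b = 0.8299 − 0.05417 = 0.77573 L/mol
T = (49.482)(0.77573)/0.08206 = 467.8 K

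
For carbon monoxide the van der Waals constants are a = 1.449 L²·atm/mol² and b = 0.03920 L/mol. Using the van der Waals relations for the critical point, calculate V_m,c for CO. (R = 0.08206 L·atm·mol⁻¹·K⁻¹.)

V_m,c ≈ 0.1176 L/mol

For a van der Waals gas, V_m,c = 3b.
V_m,c = 3×0.03920 = 0.1176 L/mol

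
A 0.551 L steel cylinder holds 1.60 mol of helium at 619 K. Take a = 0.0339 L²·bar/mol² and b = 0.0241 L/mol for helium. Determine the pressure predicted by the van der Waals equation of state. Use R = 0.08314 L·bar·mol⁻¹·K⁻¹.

P ≈ 160.4 bar

P = nRT/(V − nb) − a n²/V²
nRT/(V − nb) = (1.60)(0.08314)(619)/(0.551 − 1.60×0.0241) = 82.342/0.51244 = 160.69 bar
a n²/V² = (0.0339)(1.60)²/(0.551)² = 0.28585 bar
P = 160.69 − 0.28585 = 160.4 bar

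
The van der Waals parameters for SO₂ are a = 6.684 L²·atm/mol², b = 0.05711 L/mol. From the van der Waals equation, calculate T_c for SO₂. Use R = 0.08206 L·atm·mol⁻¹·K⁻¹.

For a van der Waals gas, T_c = 8a/(27Rb).
T_c = 8×6.684/(27×0.08206×0.05711) = 53.472/0.12653 = 422.6 K

T_c ≈ 422.6 K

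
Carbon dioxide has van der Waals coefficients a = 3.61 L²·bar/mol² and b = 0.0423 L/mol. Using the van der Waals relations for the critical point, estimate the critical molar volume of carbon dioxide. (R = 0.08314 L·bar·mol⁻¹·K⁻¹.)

V_m,c ≈ 0.1269 L/mol

For a van der Waals gas, V_m,c = 3b.
V_m,c = 3×0.0423 = 0.1269 L/mol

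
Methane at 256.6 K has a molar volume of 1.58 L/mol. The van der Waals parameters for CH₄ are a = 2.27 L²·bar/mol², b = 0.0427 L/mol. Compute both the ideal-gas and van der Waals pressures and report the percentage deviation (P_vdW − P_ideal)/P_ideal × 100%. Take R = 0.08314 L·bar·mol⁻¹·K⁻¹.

-3.96 %

Ideal: P_ideal = RT/V_m = (0.08314)(256.6)/1.58 = 13.5024 bar
vdW: P = RT/(V_m − b) − a/V_m² = 21.3337/1.53730 − 2.27/2.49640 = 13.8774 − 0.909309 = 12.9681 bar
% deviation = (12.9681 − 13.5024)/13.5024 × 100% = -3.96%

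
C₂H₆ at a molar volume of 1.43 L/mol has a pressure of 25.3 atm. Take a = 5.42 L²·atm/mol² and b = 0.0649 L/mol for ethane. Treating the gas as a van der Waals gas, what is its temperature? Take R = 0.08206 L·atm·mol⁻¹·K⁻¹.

T ≈ 465.0 K

T = (P + a/V_m²)(V_m − b)/R
P + a/V_m² = 25.3 + 5.42/(1.43)² = 27.950 atm
V_m − b = 1.43 − 0.0649 = 1.3651 L/mol
T = (27.950)(1.3651)/0.08206 = 465.0 K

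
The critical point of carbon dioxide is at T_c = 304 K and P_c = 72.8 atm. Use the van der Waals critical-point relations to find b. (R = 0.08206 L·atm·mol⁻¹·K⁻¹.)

From T_c = 8a/(27Rb) and P_c = a/(27b²): b = R T_c/(8 P_c).
b = (0.08206)(304)/(8×72.8) = 24.946/582.40 = 0.04283 L/mol

b ≈ 0.04283 L/mol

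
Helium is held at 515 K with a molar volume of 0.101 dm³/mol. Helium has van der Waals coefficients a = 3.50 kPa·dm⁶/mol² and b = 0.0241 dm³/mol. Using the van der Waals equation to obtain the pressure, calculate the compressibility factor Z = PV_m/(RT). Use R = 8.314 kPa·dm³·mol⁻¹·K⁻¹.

P = RT/(V_m − b) − a/V_m² = (8.314)(515)/(0.101 − 0.0241) − 3.50/(0.101)²
  = 4281.7/0.076900 − 343.10 = 55679 − 343.10 = 55336 kPa
Z = PV_m/(RT) = (55336)(0.101)/((8.314)(515)) = 5588.9/4281.7 = 1.305

Z ≈ 1.305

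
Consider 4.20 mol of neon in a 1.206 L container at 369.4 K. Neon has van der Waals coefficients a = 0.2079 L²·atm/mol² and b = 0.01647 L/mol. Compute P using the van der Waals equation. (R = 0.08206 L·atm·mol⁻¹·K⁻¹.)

P = nRT/(V − nb) − a n²/V²
nRT/(V − nb) = (4.20)(0.08206)(369.4)/(1.206 − 4.20×0.01647) = 127.31/1.1368 = 111.99 atm
a n²/V² = (0.2079)(4.20)²/(1.206)² = 2.5215 atm
P = 111.99 − 2.5215 = 109.5 atm

P ≈ 109.5 atm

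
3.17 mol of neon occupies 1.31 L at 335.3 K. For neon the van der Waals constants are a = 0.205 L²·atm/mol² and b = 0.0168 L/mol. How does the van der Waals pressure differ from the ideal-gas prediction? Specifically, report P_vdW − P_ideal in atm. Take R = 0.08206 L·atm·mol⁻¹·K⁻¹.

Ideal: P_ideal = nRT/V = (3.17)(0.08206)(335.3)/1.31 = 66.5814 atm
vdW: P = nRT/(V − nb) − a n²/V² = 87.2217/1.25674 − 2.06002/1.71610 = 69.4031 − 1.20041 = 68.2027 atm
ΔP = 68.2027 − 66.5814 = 1.621 atm

ΔP ≈ 1.621 atm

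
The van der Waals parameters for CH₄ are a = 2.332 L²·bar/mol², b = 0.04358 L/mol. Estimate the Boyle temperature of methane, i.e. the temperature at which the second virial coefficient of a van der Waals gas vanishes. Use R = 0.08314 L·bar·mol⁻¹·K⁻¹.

For a van der Waals gas the second virial coefficient B₂ = b − a/(RT) vanishes at T_B = a/(Rb).
T_B = 2.332/(0.08314×0.04358) = 2.332/0.0036232 = 643.6 K

T_B ≈ 643.6 K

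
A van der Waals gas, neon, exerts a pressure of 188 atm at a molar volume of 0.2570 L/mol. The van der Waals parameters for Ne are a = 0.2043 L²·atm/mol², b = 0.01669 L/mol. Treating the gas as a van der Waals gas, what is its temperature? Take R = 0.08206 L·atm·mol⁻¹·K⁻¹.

T ≈ 559.6 K

T = (P + a/V_m²)(V_m − b)/R
P + a/V_m² = 188 + 0.2043/(0.2570)² = 191.09 atm
V_m − b = 0.2570 − 0.01669 = 0.24031 L/mol
T = (191.09)(0.24031)/0.08206 = 559.6 K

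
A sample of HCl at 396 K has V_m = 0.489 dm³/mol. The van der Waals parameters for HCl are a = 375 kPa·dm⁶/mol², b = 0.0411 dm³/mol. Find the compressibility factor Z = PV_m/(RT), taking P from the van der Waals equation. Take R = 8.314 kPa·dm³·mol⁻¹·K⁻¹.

P = RT/(V_m − b) − a/V_m² = (8.314)(396)/(0.489 − 0.0411) − 375/(0.489)²
  = 3292.3/0.44790 − 1568.2 = 7350.5 − 1568.2 = 5782.3 kPa
Z = PV_m/(RT) = (5782.3)(0.489)/((8.314)(396)) = 2827.5/3292.3 = 0.8588

Z ≈ 0.8588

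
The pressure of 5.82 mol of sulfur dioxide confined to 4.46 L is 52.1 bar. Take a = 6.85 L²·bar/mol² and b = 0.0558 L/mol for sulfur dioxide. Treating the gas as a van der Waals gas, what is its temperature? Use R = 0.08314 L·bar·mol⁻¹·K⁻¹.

T = (P + a n²/V²)(V − nb)/(nR)
P + a n²/V² = 52.1 + (6.85)(5.82)²/(4.46)² = 63.765 bar
V − nb = 4.46 − (5.82)(0.0558) = 4.1352 L
T = (63.765)(4.1352)/((5.82)(0.08314)) = 544.9 K

T ≈ 544.9 K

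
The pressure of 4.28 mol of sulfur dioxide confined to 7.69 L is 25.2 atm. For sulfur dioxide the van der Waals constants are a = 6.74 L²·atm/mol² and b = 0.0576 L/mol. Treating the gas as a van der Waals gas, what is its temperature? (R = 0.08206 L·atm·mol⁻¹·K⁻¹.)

T ≈ 578.3 K

T = (P + a n²/V²)(V − nb)/(nR)
P + a n²/V² = 25.2 + (6.74)(4.28)²/(7.69)² = 27.288 atm
V − nb = 7.69 − (4.28)(0.0576) = 7.4435 L
T = (27.288)(7.4435)/((4.28)(0.08206)) = 578.3 K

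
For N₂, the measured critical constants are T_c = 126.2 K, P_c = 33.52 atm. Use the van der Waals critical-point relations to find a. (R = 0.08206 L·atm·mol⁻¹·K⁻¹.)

a ≈ 1.350 L²·atm/mol²

From T_c = 8a/(27Rb) and P_c = a/(27b²): a = 27 R² T_c²/(64 P_c).
a = 27×(0.08206)²×(126.2)²/(64×33.52) = 2895.6/2145.3 = 1.350 L²·atm/mol²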